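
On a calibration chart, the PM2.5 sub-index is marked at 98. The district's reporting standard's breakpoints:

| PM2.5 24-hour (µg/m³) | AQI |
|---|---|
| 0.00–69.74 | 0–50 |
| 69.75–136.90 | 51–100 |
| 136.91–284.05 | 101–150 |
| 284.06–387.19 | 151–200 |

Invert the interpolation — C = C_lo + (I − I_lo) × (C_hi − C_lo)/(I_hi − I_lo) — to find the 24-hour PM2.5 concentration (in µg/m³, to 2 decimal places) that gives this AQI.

134.16

AQI 98 lies in the 51–100 band, which corresponds to 69.75–136.90 µg/m³.
C = 69.75 + (98−51)×(136.90−69.75)/(100−51) = 69.75 + 47×67.15/49 ≈ 134.1592 µg/m³ → 134.16 µg/m³ to 2 dp.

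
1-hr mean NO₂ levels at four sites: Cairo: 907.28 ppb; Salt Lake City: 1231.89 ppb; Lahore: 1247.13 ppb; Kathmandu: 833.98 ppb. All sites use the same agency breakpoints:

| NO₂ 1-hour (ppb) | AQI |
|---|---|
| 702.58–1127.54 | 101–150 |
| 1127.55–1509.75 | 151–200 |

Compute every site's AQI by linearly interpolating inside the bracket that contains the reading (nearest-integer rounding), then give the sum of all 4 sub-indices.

571

Cairo 907.28: bracket 702.58–1127.54 → index 101–150; slope 49/424.96, offset 204.70.
AQI = 101 + 49/424.96·204.70 ≈ 124.60 ⇒ 125.
Salt Lake City: row 1127.55–1509.75 (AQI 151–200). (200−151)·(1231.89−1127.55)/(1509.75−1127.55) + 151 = 49·104.34/382.20 + 151 ≈ 164.38 → 164.
Lahore: 1247.13 ∈ [1127.55, 1509.75] ↔ index [151, 200].
151 + (1247.13−1127.55)·(200−151)/(1509.75−1127.55) = 151 + 119.58·49/382.20 ≈ 166.33, so AQI = 166.
Kathmandu: 833.98 lies in 702.58–1127.54, so I_lo=101, I_hi=150, C_lo=702.58, C_hi=1127.54.
(150−101)/(1127.54−702.58) × (833.98−702.58) + 101 = 49/424.96 × 131.40 + 101 ≈ 116.15 → 116.
AQIs: Cairo=125, Salt Lake City=164, Lahore=166, Kathmandu=116. Sum = 125 + 164 + 166 + 116 = 571.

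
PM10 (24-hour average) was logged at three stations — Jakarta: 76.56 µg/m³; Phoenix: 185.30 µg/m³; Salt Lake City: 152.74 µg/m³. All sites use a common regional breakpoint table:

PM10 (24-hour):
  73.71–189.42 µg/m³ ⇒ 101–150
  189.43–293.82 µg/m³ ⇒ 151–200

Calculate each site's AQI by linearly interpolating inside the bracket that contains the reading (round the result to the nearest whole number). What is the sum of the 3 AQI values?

Jakarta: 76.56 lies in 73.71–189.42, so I_lo=101, I_hi=150, C_lo=73.71, C_hi=189.42.
(150−101)/(189.42−73.71) × (76.56−73.71) + 101 = 49/115.71 × 2.85 + 101 ≈ 102.21 → 102.
Phoenix: 185.30 lies in 73.71–189.42, so I_lo=101, I_hi=150, C_lo=73.71, C_hi=189.42.
(150−101)/(189.42−73.71) × (185.30−73.71) + 101 = 49/115.71 × 111.59 + 101 ≈ 148.26 → 148.
Salt Lake City: 152.74 ∈ [73.71, 189.42] ↔ index [101, 150].
101 + (152.74−73.71)·(150−101)/(189.42−73.71) = 101 + 79.03·49/115.71 ≈ 134.47, so AQI = 134.
AQIs: Jakarta=102, Phoenix=148, Salt Lake City=134. Sum = 102 + 148 + 134 = 384.

384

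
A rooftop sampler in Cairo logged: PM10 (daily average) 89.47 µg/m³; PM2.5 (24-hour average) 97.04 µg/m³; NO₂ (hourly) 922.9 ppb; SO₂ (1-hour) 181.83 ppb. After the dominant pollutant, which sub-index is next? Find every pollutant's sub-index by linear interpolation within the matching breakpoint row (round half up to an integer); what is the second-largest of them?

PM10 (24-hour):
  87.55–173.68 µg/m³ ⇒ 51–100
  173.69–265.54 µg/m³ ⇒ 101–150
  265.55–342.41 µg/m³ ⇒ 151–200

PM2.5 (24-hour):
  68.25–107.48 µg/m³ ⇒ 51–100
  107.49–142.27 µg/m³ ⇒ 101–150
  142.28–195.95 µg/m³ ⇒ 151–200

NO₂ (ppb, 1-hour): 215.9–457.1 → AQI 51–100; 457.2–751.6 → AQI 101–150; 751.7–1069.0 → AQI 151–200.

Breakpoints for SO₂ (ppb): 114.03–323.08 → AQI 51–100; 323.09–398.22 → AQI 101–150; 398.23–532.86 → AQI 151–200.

PM10: 89.47 lies in 87.55–173.68, so I_lo=51, I_hi=100, C_lo=87.55, C_hi=173.68.
(100−51)/(173.68−87.55) × (89.47−87.55) + 51 = 49/86.13 × 1.92 + 51 ≈ 52.09 → 52.
PM2.5 97.04: bracket 68.25–107.48 → index 51–100; slope 49/39.23, offset 28.79.
AQI = 51 + 49/39.23·28.79 ≈ 86.96 ⇒ 87.
NO₂: 922.9 lies in 751.7–1069.0, so I_lo=151, I_hi=200, C_lo=751.7, C_hi=1069.0.
(200−151)/(1069.0−751.7) × (922.9−751.7) + 151 = 49/317.3 × 171.2 + 151 ≈ 177.44 → 177.
SO₂: row 114.03–323.08 (AQI 51–100). (100−51)·(181.83−114.03)/(323.08−114.03) + 51 = 49·67.80/209.05 + 51 ≈ 66.89 → 67.
Sub-indices: PM10→52, PM2.5→87, NO₂→177, SO₂→67. Ranked high→low: 177, 87, 67, 52. Second-highest sub-index = 87.

87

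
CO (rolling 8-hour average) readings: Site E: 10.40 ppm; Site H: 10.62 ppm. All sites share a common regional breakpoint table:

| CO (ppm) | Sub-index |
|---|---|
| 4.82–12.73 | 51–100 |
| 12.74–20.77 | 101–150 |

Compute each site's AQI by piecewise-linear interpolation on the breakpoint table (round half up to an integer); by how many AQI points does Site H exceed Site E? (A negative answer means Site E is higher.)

Site E: 10.40 lies in 4.82–12.73, so I_lo=51, I_hi=100, C_lo=4.82, C_hi=12.73.
(100−51)/(12.73−4.82) × (10.40−4.82) + 51 = 49/7.91 × 5.58 + 51 ≈ 85.57 → 86.
Site H: 10.62 lies in 4.82–12.73, so I_lo=51, I_hi=100, C_lo=4.82, C_hi=12.73.
(100−51)/(12.73−4.82) × (10.62−4.82) + 51 = 49/7.91 × 5.80 + 51 ≈ 86.93 → 87.
AQIs: Site E=86, Site H=87. Site H (87) − Site E (86) = 1.

1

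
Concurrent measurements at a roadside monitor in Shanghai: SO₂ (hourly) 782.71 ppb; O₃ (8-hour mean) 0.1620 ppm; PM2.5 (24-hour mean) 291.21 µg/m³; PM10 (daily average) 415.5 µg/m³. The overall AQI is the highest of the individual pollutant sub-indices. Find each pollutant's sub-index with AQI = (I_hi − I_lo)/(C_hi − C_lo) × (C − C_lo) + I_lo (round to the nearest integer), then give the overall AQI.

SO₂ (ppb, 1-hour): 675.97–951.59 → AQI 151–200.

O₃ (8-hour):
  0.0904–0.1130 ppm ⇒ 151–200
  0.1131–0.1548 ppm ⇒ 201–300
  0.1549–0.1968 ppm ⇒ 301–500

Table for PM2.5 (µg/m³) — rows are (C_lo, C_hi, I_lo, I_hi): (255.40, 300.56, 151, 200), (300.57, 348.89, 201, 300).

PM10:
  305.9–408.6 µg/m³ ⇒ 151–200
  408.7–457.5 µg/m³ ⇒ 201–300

SO₂: row 675.97–951.59 (AQI 151–200). (200−151)·(782.71−675.97)/(951.59−675.97) + 151 = 49·106.74/275.62 + 151 ≈ 169.98 → 170.
O₃: row 0.1549–0.1968 (AQI 301–500). (500−301)·(0.1620−0.1549)/(0.1968−0.1549) + 301 = 199·0.0071/0.0419 + 301 ≈ 334.72 → 335.
PM2.5: 291.21 lies in 255.40–300.56, so I_lo=151, I_hi=200, C_lo=255.40, C_hi=300.56.
(200−151)/(300.56−255.40) × (291.21−255.40) + 151 = 49/45.16 × 35.81 + 151 ≈ 189.85 → 190.
PM10: row 408.7–457.5 (AQI 201–300). (300−201)·(415.5−408.7)/(457.5−408.7) + 201 = 99·6.8/48.8 + 201 ≈ 214.80 → 215.
Sub-indices: SO₂→170, O₃→335, PM2.5→190, PM10→215. Overall AQI = max = 335; dominant pollutant is O₃.

335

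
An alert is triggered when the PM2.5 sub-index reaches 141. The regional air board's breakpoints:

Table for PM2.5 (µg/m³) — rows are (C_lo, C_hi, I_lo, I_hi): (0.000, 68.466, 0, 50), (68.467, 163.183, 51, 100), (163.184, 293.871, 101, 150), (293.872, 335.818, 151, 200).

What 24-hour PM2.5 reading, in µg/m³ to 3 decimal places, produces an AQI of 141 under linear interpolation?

269.867

AQI 141 lies in the 101–150 band, which corresponds to 163.184–293.871 µg/m³.
C = 163.184 + (141−101)×(293.871−163.184)/(150−101) = 163.184 + 40×130.687/49 ≈ 269.86727 µg/m³ → 269.867 µg/m³ to 3 dp.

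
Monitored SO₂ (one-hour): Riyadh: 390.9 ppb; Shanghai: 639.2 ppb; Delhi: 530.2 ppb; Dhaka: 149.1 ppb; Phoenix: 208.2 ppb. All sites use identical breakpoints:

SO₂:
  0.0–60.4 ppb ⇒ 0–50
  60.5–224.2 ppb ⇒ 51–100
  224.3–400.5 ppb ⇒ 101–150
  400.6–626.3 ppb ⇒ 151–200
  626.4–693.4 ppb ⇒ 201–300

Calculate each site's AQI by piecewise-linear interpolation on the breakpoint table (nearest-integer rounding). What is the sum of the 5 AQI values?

719

Riyadh: 390.9 lies in 224.3–400.5, so I_lo=101, I_hi=150, C_lo=224.3, C_hi=400.5.
(150−101)/(400.5−224.3) × (390.9−224.3) + 101 = 49/176.2 × 166.6 + 101 ≈ 147.33 → 147.
Shanghai: row 626.4–693.4 (AQI 201–300). (300−201)·(639.2−626.4)/(693.4−626.4) + 201 = 99·12.8/67.0 + 201 ≈ 219.91 → 220.
Delhi: 530.2 lies in 400.6–626.3, so I_lo=151, I_hi=200, C_lo=400.6, C_hi=626.3.
(200−151)/(626.3−400.6) × (530.2−400.6) + 151 = 49/225.7 × 129.6 + 151 ≈ 179.14 → 179.
Dhaka 149.1: bracket 60.5–224.2 → index 51–100; slope 49/163.7, offset 88.6.
AQI = 51 + 49/163.7·88.6 ≈ 77.52 ⇒ 78.
Phoenix: row 60.5–224.2 (AQI 51–100). (100−51)·(208.2−60.5)/(224.2−60.5) + 51 = 49·147.7/163.7 + 51 ≈ 95.21 → 95.
AQIs: Riyadh=147, Shanghai=220, Delhi=179, Dhaka=78, Phoenix=95. Sum = 147 + 220 + 179 + 78 + 95 = 719.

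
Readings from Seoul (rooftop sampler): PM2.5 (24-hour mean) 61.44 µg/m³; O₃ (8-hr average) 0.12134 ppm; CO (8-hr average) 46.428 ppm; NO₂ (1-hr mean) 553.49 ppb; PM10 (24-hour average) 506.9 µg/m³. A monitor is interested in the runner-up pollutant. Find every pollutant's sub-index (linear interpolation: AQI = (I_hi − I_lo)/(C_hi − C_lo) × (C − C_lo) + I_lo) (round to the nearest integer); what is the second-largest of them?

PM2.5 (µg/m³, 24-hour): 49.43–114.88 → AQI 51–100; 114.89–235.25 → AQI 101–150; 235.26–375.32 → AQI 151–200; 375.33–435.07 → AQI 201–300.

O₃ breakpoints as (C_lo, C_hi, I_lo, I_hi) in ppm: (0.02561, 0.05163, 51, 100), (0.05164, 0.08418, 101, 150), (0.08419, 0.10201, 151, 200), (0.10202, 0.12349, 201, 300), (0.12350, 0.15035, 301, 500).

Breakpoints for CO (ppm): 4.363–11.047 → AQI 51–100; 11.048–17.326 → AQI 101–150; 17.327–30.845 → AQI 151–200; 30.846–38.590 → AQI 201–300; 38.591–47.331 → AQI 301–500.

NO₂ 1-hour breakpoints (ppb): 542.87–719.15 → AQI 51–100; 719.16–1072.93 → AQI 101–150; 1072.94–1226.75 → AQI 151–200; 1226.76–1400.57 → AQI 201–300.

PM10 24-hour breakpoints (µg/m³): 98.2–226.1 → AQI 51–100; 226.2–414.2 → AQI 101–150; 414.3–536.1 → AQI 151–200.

PM2.5 61.44: bracket 49.43–114.88 → index 51–100; slope 49/65.45, offset 12.01.
AQI = 51 + 49/65.45·12.01 ≈ 59.99 ⇒ 60.
O₃: 0.12134 lies in 0.10202–0.12349, so I_lo=201, I_hi=300, C_lo=0.10202, C_hi=0.12349.
(300−201)/(0.12349−0.10202) × (0.12134−0.10202) + 201 = 99/0.02147 × 0.01932 + 201 ≈ 290.09 → 290.
CO: row 38.591–47.331 (AQI 301–500). (500−301)·(46.428−38.591)/(47.331−38.591) + 301 = 199·7.837/8.740 + 301 ≈ 479.44 → 479.
NO₂ 553.49: bracket 542.87–719.15 → index 51–100; slope 49/176.28, offset 10.62.
AQI = 51 + 49/176.28·10.62 ≈ 53.95 ⇒ 54.
PM10: 506.9 ∈ [414.3, 536.1] ↔ index [151, 200].
151 + (506.9−414.3)·(200−151)/(536.1−414.3) = 151 + 92.6·49/121.8 ≈ 188.25, so AQI = 188.
Sub-indices: PM2.5→60, O₃→290, CO→479, NO₂→54, PM10→188. Ranked high→low: 479, 290, 188, 60, 54. Second-highest sub-index = 290.

290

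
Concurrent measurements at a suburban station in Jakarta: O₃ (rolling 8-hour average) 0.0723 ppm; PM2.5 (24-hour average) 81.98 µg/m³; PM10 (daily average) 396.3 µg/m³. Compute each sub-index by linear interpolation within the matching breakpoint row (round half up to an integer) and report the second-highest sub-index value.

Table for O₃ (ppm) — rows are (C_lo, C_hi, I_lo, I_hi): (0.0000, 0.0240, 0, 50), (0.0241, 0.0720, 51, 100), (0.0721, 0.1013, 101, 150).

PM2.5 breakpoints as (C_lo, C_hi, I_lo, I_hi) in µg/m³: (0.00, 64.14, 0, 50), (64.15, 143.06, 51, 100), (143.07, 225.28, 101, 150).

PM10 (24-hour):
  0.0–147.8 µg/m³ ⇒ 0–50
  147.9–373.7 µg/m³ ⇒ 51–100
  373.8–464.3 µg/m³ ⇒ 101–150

101

O₃ 0.0723: bracket 0.0721–0.1013 → index 101–150; slope 49/0.0292, offset 0.0002.
AQI = 101 + 49/0.0292·0.0002 ≈ 101.34 ⇒ 101.
PM2.5 81.98: bracket 64.15–143.06 → index 51–100; slope 49/78.91, offset 17.83.
AQI = 51 + 49/78.91·17.83 ≈ 62.07 ⇒ 62.
PM10: row 373.8–464.3 (AQI 101–150). (150−101)·(396.3−373.8)/(464.3−373.8) + 101 = 49·22.5/90.5 + 101 ≈ 113.18 → 113.
Sub-indices: O₃→101, PM2.5→62, PM10→113. Ranked high→low: 113, 101, 62. Second-highest sub-index = 101.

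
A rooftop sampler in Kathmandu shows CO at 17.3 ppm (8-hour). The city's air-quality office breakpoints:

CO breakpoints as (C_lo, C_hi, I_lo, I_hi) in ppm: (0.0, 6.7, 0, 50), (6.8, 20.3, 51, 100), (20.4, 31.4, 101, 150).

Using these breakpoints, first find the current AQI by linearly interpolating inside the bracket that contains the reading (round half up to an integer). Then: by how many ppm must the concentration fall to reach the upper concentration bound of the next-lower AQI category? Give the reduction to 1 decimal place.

10.6

CO 17.3: bracket 6.8–20.3 → index 51–100; slope 49/13.5, offset 10.5.
AQI = 51 + 49/13.5·10.5 ≈ 89.11 ⇒ 89.
Current AQI 89 is in the Moderate range (51–100). The next-lower category tops out at AQI 50, whose upper concentration bound is 6.7 ppm.
Reduction needed = 17.3 − 6.7 = 10.6 ppm.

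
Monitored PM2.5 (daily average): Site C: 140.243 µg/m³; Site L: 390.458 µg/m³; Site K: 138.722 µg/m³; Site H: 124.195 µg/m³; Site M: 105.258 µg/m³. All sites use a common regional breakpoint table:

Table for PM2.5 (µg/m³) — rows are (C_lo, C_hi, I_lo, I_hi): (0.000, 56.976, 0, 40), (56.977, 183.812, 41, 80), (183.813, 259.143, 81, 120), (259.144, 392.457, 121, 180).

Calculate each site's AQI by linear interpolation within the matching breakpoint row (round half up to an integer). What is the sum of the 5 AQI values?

430

Site C: 140.243 lies in 56.977–183.812, so I_lo=41, I_hi=80, C_lo=56.977, C_hi=183.812.
(80−41)/(183.812−56.977) × (140.243−56.977) + 41 = 39/126.835 × 83.266 + 41 ≈ 66.60 → 67.
Site L 390.458: bracket 259.144–392.457 → index 121–180; slope 59/133.313, offset 131.314.
AQI = 121 + 59/133.313·131.314 ≈ 179.12 ⇒ 179.
Site K: 138.722 lies in 56.977–183.812, so I_lo=41, I_hi=80, C_lo=56.977, C_hi=183.812.
(80−41)/(183.812−56.977) × (138.722−56.977) + 41 = 39/126.835 × 81.745 + 41 ≈ 66.14 → 66.
Site H: 124.195 ∈ [56.977, 183.812] ↔ index [41, 80].
41 + (124.195−56.977)·(80−41)/(183.812−56.977) = 41 + 67.218·39/126.835 ≈ 61.67, so AQI = 62.
Site M: 105.258 lies in 56.977–183.812, so I_lo=41, I_hi=80, C_lo=56.977, C_hi=183.812.
(80−41)/(183.812−56.977) × (105.258−56.977) + 41 = 39/126.835 × 48.281 + 41 ≈ 55.85 → 56.
AQIs: Site C=67, Site L=179, Site K=66, Site H=62, Site M=56. Sum = 67 + 179 + 66 + 62 + 56 = 430.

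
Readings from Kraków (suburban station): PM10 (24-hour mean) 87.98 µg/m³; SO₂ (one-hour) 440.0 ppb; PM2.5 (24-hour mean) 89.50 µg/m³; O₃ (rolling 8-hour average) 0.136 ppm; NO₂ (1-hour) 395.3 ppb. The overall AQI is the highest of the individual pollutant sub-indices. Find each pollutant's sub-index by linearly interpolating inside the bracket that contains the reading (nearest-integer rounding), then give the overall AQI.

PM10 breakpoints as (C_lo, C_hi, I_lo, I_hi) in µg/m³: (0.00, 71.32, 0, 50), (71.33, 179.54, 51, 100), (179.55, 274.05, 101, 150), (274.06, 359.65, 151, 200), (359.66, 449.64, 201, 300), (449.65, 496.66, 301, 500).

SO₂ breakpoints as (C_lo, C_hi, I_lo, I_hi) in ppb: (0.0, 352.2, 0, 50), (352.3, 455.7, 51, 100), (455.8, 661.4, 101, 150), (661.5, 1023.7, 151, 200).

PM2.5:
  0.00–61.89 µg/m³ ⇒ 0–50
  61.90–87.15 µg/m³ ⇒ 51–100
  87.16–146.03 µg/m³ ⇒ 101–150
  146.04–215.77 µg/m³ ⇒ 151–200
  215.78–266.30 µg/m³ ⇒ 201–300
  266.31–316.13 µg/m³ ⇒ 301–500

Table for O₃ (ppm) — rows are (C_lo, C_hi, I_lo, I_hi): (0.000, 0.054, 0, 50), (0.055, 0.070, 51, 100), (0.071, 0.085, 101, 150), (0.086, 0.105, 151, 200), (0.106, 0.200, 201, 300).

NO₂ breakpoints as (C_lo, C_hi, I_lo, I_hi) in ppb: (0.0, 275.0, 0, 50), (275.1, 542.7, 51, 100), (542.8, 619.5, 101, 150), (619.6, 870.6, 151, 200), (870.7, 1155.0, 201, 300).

PM10: 87.98 lies in 71.33–179.54, so I_lo=51, I_hi=100, C_lo=71.33, C_hi=179.54.
(100−51)/(179.54−71.33) × (87.98−71.33) + 51 = 49/108.21 × 16.65 + 51 ≈ 58.54 → 59.
SO₂: 440.0 lies in 352.3–455.7, so I_lo=51, I_hi=100, C_lo=352.3, C_hi=455.7.
(100−51)/(455.7−352.3) × (440.0−352.3) + 51 = 49/103.4 × 87.7 + 51 ≈ 92.56 → 93.
PM2.5: 89.50 lies in 87.16–146.03, so I_lo=101, I_hi=150, C_lo=87.16, C_hi=146.03.
(150−101)/(146.03−87.16) × (89.50−87.16) + 101 = 49/58.87 × 2.34 + 101 ≈ 102.95 → 103.
O₃: 0.136 ∈ [0.106, 0.200] ↔ index [201, 300].
201 + (0.136−0.106)·(300−201)/(0.200−0.106) = 201 + 0.030·99/0.094 ≈ 232.60, so AQI = 233.
NO₂: 395.3 lies in 275.1–542.7, so I_lo=51, I_hi=100, C_lo=275.1, C_hi=542.7.
(100−51)/(542.7−275.1) × (395.3−275.1) + 51 = 49/267.6 × 120.2 + 51 ≈ 73.01 → 73.
Sub-indices: PM10→59, SO₂→93, PM2.5→103, O₃→233, NO₂→73. Overall AQI = max = 233; dominant pollutant is O₃.

233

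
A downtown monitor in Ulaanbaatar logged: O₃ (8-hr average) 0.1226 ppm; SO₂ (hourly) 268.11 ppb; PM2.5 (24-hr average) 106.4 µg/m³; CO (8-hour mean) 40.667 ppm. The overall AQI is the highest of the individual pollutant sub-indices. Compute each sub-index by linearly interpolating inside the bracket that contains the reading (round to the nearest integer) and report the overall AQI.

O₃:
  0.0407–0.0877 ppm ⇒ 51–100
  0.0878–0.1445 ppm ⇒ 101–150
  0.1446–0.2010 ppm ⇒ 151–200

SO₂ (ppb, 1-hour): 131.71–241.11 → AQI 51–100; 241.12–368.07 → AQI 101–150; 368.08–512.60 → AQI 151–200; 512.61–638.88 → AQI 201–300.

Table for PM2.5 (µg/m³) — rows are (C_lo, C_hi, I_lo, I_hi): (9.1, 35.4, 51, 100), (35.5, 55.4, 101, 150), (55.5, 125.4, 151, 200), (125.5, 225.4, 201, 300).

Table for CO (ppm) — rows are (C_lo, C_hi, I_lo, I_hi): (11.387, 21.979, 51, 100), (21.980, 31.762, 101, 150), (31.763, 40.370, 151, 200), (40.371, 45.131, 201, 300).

207

O₃: row 0.0878–0.1445 (AQI 101–150). (150−101)·(0.1226−0.0878)/(0.1445−0.0878) + 101 = 49·0.0348/0.0567 + 101 ≈ 131.07 → 131.
SO₂: row 241.12–368.07 (AQI 101–150). (150−101)·(268.11−241.12)/(368.07−241.12) + 101 = 49·26.99/126.95 + 101 ≈ 111.42 → 111.
PM2.5 106.4: bracket 55.5–125.4 → index 151–200; slope 49/69.9, offset 50.9.
AQI = 151 + 49/69.9·50.9 ≈ 186.68 ⇒ 187.
CO: 40.667 ∈ [40.371, 45.131] ↔ index [201, 300].
201 + (40.667−40.371)·(300−201)/(45.131−40.371) = 201 + 0.296·99/4.760 ≈ 207.16, so AQI = 207.
Sub-indices: O₃→131, SO₂→111, PM2.5→187, CO→207. Overall AQI = max = 207; dominant pollutant is CO.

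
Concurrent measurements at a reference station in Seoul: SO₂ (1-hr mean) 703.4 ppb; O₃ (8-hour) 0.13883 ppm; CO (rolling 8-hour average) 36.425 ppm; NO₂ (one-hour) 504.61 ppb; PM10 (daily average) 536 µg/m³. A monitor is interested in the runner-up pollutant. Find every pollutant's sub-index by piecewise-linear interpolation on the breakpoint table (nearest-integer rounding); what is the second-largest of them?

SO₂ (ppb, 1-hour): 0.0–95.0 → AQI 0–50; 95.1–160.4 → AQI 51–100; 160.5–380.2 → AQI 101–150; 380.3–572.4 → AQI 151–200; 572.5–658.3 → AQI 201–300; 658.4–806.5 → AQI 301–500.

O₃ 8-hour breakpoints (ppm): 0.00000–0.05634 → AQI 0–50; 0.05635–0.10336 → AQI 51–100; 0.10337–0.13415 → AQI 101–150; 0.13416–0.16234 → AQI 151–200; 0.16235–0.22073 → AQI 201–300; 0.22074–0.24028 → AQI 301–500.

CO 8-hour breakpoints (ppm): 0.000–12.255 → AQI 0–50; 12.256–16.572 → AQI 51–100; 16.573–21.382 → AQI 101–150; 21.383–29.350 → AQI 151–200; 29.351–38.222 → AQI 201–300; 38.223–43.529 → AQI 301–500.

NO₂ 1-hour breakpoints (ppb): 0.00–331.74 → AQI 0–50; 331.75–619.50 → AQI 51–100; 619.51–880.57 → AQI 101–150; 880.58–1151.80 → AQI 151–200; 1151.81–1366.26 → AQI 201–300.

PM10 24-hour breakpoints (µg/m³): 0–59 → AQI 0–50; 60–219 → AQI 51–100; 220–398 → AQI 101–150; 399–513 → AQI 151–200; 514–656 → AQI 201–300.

SO₂: 703.4 ∈ [658.4, 806.5] ↔ index [301, 500].
301 + (703.4−658.4)·(500−301)/(806.5−658.4) = 301 + 45.0·199/148.1 ≈ 361.47, so AQI = 361.
O₃: row 0.13416–0.16234 (AQI 151–200). (200−151)·(0.13883−0.13416)/(0.16234−0.13416) + 151 = 49·0.00467/0.02818 + 151 ≈ 159.12 → 159.
CO 36.425: bracket 29.351–38.222 → index 201–300; slope 99/8.871, offset 7.074.
AQI = 201 + 99/8.871·7.074 ≈ 279.95 ⇒ 280.
NO₂: 504.61 lies in 331.75–619.50, so I_lo=51, I_hi=100, C_lo=331.75, C_hi=619.50.
(100−51)/(619.50−331.75) × (504.61−331.75) + 51 = 49/287.75 × 172.86 + 51 ≈ 80.44 → 80.
PM10: 536 ∈ [514, 656] ↔ index [201, 300].
201 + (536−514)·(300−201)/(656−514) = 201 + 22·99/142 ≈ 216.34, so AQI = 216.
Sub-indices: SO₂→361, O₃→159, CO→280, NO₂→80, PM10→216. Ranked high→low: 361, 280, 216, 159, 80. Second-highest sub-index = 280.

280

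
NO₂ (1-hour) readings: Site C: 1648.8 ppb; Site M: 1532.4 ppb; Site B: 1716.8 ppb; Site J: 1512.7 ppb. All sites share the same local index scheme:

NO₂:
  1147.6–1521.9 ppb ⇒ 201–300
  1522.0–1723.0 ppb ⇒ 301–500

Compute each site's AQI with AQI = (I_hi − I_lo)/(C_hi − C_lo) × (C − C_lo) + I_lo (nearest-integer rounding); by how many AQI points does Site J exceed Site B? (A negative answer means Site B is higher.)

Site C: row 1522.0–1723.0 (AQI 301–500). (500−301)·(1648.8−1522.0)/(1723.0−1522.0) + 301 = 199·126.8/201.0 + 301 ≈ 426.54 → 427.
Site M: 1532.4 ∈ [1522.0, 1723.0] ↔ index [301, 500].
301 + (1532.4−1522.0)·(500−301)/(1723.0−1522.0) = 301 + 10.4·199/201.0 ≈ 311.30, so AQI = 311.
Site B: row 1522.0–1723.0 (AQI 301–500). (500−301)·(1716.8−1522.0)/(1723.0−1522.0) + 301 = 199·194.8/201.0 + 301 ≈ 493.86 → 494.
Site J: row 1147.6–1521.9 (AQI 201–300). (300−201)·(1512.7−1147.6)/(1521.9−1147.6) + 201 = 99·365.1/374.3 + 201 ≈ 297.57 → 298.
AQIs: Site C=427, Site M=311, Site B=494, Site J=298. Site J (298) − Site B (494) = -196.

-196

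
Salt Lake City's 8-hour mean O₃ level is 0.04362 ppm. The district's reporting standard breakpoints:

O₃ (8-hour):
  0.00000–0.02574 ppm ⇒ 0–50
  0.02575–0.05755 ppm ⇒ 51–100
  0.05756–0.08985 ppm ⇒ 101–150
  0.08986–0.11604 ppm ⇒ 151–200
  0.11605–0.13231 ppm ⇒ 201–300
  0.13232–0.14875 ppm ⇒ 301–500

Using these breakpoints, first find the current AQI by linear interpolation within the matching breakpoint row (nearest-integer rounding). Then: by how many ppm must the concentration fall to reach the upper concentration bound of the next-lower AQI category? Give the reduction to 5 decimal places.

O₃: 0.04362 lies in 0.02575–0.05755, so I_lo=51, I_hi=100, C_lo=0.02575, C_hi=0.05755.
(100−51)/(0.05755−0.02575) × (0.04362−0.02575) + 51 = 49/0.03180 × 0.01787 + 51 ≈ 78.54 → 79.
Current AQI 79 is in the Moderate range (51–100). The next-lower category tops out at AQI 50, whose upper concentration bound is 0.02574 ppm.
Reduction needed = 0.04362 − 0.02574 = 0.01788 ppm.

0.01788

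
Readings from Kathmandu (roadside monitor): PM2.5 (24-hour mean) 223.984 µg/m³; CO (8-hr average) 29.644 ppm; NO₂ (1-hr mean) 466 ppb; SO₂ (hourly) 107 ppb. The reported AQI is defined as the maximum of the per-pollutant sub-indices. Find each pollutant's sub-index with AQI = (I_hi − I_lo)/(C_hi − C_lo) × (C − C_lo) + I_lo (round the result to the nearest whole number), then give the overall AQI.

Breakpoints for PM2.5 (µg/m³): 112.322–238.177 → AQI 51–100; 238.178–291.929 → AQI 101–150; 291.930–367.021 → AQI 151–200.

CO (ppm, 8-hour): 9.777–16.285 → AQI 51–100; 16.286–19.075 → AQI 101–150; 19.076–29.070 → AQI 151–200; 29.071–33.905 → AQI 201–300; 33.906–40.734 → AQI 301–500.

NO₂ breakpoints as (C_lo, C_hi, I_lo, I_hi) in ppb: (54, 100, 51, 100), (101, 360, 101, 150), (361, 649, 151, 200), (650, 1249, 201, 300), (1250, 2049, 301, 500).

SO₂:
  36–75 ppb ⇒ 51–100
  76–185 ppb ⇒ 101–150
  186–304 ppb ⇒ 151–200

213

PM2.5: 223.984 ∈ [112.322, 238.177] ↔ index [51, 100].
51 + (223.984−112.322)·(100−51)/(238.177−112.322) = 51 + 111.662·49/125.855 ≈ 94.47, so AQI = 94.
CO: row 29.071–33.905 (AQI 201–300). (300−201)·(29.644−29.071)/(33.905−29.071) + 201 = 99·0.573/4.834 + 201 ≈ 212.74 → 213.
NO₂: 466 ∈ [361, 649] ↔ index [151, 200].
151 + (466−361)·(200−151)/(649−361) = 151 + 105·49/288 ≈ 168.86, so AQI = 169.
SO₂: 107 lies in 76–185, so I_lo=101, I_hi=150, C_lo=76, C_hi=185.
(150−101)/(185−76) × (107−76) + 101 = 49/109 × 31 + 101 ≈ 114.94 → 115.
Sub-indices: PM2.5→94, CO→213, NO₂→169, SO₂→115. Overall AQI = max = 213; dominant pollutant is CO.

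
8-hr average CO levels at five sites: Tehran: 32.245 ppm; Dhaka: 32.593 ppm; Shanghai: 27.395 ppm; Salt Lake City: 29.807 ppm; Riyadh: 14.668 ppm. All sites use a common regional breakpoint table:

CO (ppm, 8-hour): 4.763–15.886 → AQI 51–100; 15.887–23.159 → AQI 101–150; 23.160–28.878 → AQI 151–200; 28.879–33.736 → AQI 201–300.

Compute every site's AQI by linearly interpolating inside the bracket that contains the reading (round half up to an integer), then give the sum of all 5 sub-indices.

Tehran: row 28.879–33.736 (AQI 201–300). (300−201)·(32.245−28.879)/(33.736−28.879) + 201 = 99·3.366/4.857 + 201 ≈ 269.61 → 270.
Dhaka 32.593: bracket 28.879–33.736 → index 201–300; slope 99/4.857, offset 3.714.
AQI = 201 + 99/4.857·3.714 ≈ 276.70 ⇒ 277.
Shanghai: 27.395 ∈ [23.160, 28.878] ↔ index [151, 200].
151 + (27.395−23.160)·(200−151)/(28.878−23.160) = 151 + 4.235·49/5.718 ≈ 187.29, so AQI = 187.
Salt Lake City: row 28.879–33.736 (AQI 201–300). (300−201)·(29.807−28.879)/(33.736−28.879) + 201 = 99·0.928/4.857 + 201 ≈ 219.92 → 220.
Riyadh: 14.668 ∈ [4.763, 15.886] ↔ index [51, 100].
51 + (14.668−4.763)·(100−51)/(15.886−4.763) = 51 + 9.905·49/11.123 ≈ 94.63, so AQI = 95.
AQIs: Tehran=270, Dhaka=277, Shanghai=187, Salt Lake City=220, Riyadh=95. Sum = 270 + 277 + 187 + 220 + 95 = 1049.

1049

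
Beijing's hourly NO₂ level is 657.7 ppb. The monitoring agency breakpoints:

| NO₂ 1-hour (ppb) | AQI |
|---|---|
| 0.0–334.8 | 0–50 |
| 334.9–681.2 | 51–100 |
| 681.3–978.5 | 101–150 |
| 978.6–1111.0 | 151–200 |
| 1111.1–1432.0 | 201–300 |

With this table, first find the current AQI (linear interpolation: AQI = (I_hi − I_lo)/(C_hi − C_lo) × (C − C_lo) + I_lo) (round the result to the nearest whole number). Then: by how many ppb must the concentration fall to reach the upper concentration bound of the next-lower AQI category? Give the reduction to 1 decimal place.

NO₂: row 334.9–681.2 (AQI 51–100). (100−51)·(657.7−334.9)/(681.2−334.9) + 51 = 49·322.8/346.3 + 51 ≈ 96.67 → 97.
Current AQI 97 is in the Moderate range (51–100). The next-lower category tops out at AQI 50, whose upper concentration bound is 334.8 ppb.
Reduction needed = 657.7 − 334.8 = 322.9 ppb.

322.9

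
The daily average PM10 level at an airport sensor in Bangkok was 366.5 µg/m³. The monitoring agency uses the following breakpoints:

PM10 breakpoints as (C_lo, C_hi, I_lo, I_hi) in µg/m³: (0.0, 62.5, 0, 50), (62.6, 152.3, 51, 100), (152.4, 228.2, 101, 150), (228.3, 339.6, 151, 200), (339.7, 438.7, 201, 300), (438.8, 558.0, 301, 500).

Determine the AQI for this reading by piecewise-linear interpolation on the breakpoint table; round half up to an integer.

PM10 366.5: bracket 339.7–438.7 → index 201–300; slope 99/99.0, offset 26.8.
AQI = 201 + 99/99.0·26.8 ≈ 227.80 ⇒ 228.
AQI 228 falls in the Very Unhealthy category.

228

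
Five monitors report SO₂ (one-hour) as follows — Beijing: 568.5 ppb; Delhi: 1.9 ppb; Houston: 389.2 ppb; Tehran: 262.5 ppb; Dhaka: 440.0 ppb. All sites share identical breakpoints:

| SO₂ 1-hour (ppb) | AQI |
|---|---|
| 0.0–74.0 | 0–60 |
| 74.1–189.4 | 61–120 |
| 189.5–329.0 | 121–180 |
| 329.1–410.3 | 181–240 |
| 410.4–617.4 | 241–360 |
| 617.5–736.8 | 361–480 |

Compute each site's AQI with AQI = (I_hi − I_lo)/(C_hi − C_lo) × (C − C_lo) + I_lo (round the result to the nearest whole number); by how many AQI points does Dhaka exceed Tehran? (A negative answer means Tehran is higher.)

Beijing: 568.5 ∈ [410.4, 617.4] ↔ index [241, 360].
241 + (568.5−410.4)·(360−241)/(617.4−410.4) = 241 + 158.1·119/207.0 ≈ 331.89, so AQI = 332.
Delhi 1.9: bracket 0.0–74.0 → index 0–60; slope 60/74.0, offset 1.9.
AQI = 0 + 60/74.0·1.9 ≈ 1.54 ⇒ 2.
Houston: 389.2 lies in 329.1–410.3, so I_lo=181, I_hi=240, C_lo=329.1, C_hi=410.3.
(240−181)/(410.3−329.1) × (389.2−329.1) + 181 = 59/81.2 × 60.1 + 181 ≈ 224.67 → 225.
Tehran: 262.5 lies in 189.5–329.0, so I_lo=121, I_hi=180, C_lo=189.5, C_hi=329.0.
(180−121)/(329.0−189.5) × (262.5−189.5) + 121 = 59/139.5 × 73.0 + 121 ≈ 151.87 → 152.
Dhaka: 440.0 lies in 410.4–617.4, so I_lo=241, I_hi=360, C_lo=410.4, C_hi=617.4.
(360−241)/(617.4−410.4) × (440.0−410.4) + 241 = 119/207.0 × 29.6 + 241 ≈ 258.02 → 258.
AQIs: Beijing=332, Delhi=2, Houston=225, Tehran=152, Dhaka=258. Dhaka (258) − Tehran (152) = 106.

106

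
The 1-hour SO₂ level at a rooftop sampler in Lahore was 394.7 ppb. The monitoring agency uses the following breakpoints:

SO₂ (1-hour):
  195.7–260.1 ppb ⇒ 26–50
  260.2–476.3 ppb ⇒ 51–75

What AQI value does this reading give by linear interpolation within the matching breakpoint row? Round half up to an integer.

66

SO₂ 394.7: bracket 260.2–476.3 → index 51–75; slope 24/216.1, offset 134.5.
AQI = 51 + 24/216.1·134.5 ≈ 65.94 ⇒ 66.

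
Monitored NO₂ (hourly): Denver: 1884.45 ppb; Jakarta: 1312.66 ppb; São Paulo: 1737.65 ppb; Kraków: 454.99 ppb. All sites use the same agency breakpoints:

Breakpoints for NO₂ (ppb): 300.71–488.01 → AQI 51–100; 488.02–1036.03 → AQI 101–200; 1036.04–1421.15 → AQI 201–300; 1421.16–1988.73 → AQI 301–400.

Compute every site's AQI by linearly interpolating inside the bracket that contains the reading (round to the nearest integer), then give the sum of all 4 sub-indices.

Denver: 1884.45 ∈ [1421.16, 1988.73] ↔ index [301, 400].
301 + (1884.45−1421.16)·(400−301)/(1988.73−1421.16) = 301 + 463.29·99/567.57 ≈ 381.81, so AQI = 382.
Jakarta: 1312.66 lies in 1036.04–1421.15, so I_lo=201, I_hi=300, C_lo=1036.04, C_hi=1421.15.
(300−201)/(1421.15−1036.04) × (1312.66−1036.04) + 201 = 99/385.11 × 276.62 + 201 ≈ 272.11 → 272.
São Paulo: 1737.65 lies in 1421.16–1988.73, so I_lo=301, I_hi=400, C_lo=1421.16, C_hi=1988.73.
(400−301)/(1988.73−1421.16) × (1737.65−1421.16) + 301 = 99/567.57 × 316.49 + 301 ≈ 356.20 → 356.
Kraków: 454.99 ∈ [300.71, 488.01] ↔ index [51, 100].
51 + (454.99−300.71)·(100−51)/(488.01−300.71) = 51 + 154.28·49/187.30 ≈ 91.36, so AQI = 91.
AQIs: Denver=382, Jakarta=272, São Paulo=356, Kraków=91. Sum = 382 + 272 + 356 + 91 = 1101.

1101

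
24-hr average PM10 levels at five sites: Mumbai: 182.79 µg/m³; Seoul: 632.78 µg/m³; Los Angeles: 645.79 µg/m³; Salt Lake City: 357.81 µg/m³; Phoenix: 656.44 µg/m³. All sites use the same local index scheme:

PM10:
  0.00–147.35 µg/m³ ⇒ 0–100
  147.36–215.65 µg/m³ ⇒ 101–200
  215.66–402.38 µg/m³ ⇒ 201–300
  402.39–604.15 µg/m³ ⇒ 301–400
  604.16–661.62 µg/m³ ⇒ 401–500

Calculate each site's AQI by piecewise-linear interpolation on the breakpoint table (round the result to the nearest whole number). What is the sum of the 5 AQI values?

Mumbai: 182.79 ∈ [147.36, 215.65] ↔ index [101, 200].
101 + (182.79−147.36)·(200−101)/(215.65−147.36) = 101 + 35.43·99/68.29 ≈ 152.36, so AQI = 152.
Seoul: 632.78 lies in 604.16–661.62, so I_lo=401, I_hi=500, C_lo=604.16, C_hi=661.62.
(500−401)/(661.62−604.16) × (632.78−604.16) + 401 = 99/57.46 × 28.62 + 401 ≈ 450.31 → 450.
Los Angeles: 645.79 ∈ [604.16, 661.62] ↔ index [401, 500].
401 + (645.79−604.16)·(500−401)/(661.62−604.16) = 401 + 41.63·99/57.46 ≈ 472.73, so AQI = 473.
Salt Lake City: 357.81 lies in 215.66–402.38, so I_lo=201, I_hi=300, C_lo=215.66, C_hi=402.38.
(300−201)/(402.38−215.66) × (357.81−215.66) + 201 = 99/186.72 × 142.15 + 201 ≈ 276.37 → 276.
Phoenix: row 604.16–661.62 (AQI 401–500). (500−401)·(656.44−604.16)/(661.62−604.16) + 401 = 99·52.28/57.46 + 401 ≈ 491.08 → 491.
AQIs: Mumbai=152, Seoul=450, Los Angeles=473, Salt Lake City=276, Phoenix=491. Sum = 152 + 450 + 473 + 276 + 491 = 1842.

1842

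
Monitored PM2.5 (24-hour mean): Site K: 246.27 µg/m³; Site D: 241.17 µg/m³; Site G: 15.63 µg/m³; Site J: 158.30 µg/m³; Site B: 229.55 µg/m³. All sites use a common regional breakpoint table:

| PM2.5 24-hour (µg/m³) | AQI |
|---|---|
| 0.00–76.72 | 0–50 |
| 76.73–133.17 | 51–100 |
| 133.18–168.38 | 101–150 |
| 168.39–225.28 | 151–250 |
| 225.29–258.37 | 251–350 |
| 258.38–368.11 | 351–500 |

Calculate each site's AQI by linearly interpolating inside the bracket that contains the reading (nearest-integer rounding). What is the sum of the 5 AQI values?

Site K: 246.27 lies in 225.29–258.37, so I_lo=251, I_hi=350, C_lo=225.29, C_hi=258.37.
(350−251)/(258.37−225.29) × (246.27−225.29) + 251 = 99/33.08 × 20.98 + 251 ≈ 313.79 → 314.
Site D: row 225.29–258.37 (AQI 251–350). (350−251)·(241.17−225.29)/(258.37−225.29) + 251 = 99·15.88/33.08 + 251 ≈ 298.52 → 299.
Site G: 15.63 ∈ [0.00, 76.72] ↔ index [0, 50].
0 + (15.63−0.00)·(50−0)/(76.72−0.00) = 0 + 15.63·50/76.72 ≈ 10.19, so AQI = 10.
Site J 158.30: bracket 133.18–168.38 → index 101–150; slope 49/35.20, offset 25.12.
AQI = 101 + 49/35.20·25.12 ≈ 135.97 ⇒ 136.
Site B: 229.55 ∈ [225.29, 258.37] ↔ index [251, 350].
251 + (229.55−225.29)·(350−251)/(258.37−225.29) = 251 + 4.26·99/33.08 ≈ 263.75, so AQI = 264.
AQIs: Site K=314, Site D=299, Site G=10, Site J=136, Site B=264. Sum = 314 + 299 + 10 + 136 + 264 = 1023.

1023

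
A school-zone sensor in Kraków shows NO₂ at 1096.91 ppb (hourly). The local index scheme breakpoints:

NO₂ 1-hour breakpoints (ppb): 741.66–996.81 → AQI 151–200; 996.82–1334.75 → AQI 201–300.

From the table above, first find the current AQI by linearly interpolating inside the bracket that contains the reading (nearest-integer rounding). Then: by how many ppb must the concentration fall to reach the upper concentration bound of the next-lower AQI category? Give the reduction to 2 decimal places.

NO₂: 1096.91 ∈ [996.82, 1334.75] ↔ index [201, 300].
201 + (1096.91−996.82)·(300−201)/(1334.75−996.82) = 201 + 100.09·99/337.93 ≈ 230.32, so AQI = 230.
Current AQI 230 is in the Very Unhealthy range (201–300). The next-lower category tops out at AQI 200, whose upper concentration bound is 996.81 ppb.
Reduction needed = 1096.91 − 996.81 = 100.10 ppb.

100.10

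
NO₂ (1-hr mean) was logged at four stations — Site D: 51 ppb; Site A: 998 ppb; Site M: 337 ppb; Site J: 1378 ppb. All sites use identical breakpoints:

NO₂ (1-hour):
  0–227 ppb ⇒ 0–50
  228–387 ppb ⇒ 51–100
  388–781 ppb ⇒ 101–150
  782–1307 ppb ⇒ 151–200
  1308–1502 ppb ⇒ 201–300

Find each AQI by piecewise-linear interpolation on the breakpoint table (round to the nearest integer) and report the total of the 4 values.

Site D: 51 ∈ [0, 227] ↔ index [0, 50].
0 + (51−0)·(50−0)/(227−0) = 0 + 51·50/227 ≈ 11.23, so AQI = 11.
Site A: 998 ∈ [782, 1307] ↔ index [151, 200].
151 + (998−782)·(200−151)/(1307−782) = 151 + 216·49/525 ≈ 171.16, so AQI = 171.
Site M 337: bracket 228–387 → index 51–100; slope 49/159, offset 109.
AQI = 51 + 49/159·109 ≈ 84.59 ⇒ 85.
Site J: 1378 lies in 1308–1502, so I_lo=201, I_hi=300, C_lo=1308, C_hi=1502.
(300−201)/(1502−1308) × (1378−1308) + 201 = 99/194 × 70 + 201 ≈ 236.72 → 237.
AQIs: Site D=11, Site A=171, Site M=85, Site J=237. Sum = 11 + 171 + 85 + 237 = 504.

504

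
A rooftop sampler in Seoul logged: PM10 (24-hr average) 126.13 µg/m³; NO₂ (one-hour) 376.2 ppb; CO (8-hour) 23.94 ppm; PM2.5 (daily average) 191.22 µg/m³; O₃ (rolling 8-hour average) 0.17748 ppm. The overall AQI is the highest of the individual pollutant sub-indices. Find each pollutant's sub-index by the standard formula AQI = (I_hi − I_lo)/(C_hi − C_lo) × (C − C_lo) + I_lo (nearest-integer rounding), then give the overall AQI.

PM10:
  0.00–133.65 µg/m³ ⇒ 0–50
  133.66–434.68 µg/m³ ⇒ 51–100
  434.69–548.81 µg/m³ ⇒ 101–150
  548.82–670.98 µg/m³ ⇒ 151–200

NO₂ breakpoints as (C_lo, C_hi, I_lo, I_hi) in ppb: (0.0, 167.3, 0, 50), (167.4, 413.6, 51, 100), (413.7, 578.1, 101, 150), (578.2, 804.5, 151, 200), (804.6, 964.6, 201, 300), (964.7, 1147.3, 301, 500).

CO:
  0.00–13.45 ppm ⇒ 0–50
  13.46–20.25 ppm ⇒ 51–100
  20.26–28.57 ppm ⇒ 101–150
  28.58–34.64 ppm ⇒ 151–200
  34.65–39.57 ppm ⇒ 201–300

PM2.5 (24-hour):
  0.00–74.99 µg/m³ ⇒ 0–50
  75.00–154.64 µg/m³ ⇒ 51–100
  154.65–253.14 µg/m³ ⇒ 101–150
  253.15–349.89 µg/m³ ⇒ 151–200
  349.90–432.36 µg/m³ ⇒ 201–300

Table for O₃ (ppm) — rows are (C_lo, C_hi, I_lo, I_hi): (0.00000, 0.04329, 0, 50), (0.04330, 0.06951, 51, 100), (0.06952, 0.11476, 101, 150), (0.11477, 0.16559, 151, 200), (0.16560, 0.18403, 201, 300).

265

PM10: 126.13 lies in 0.00–133.65, so I_lo=0, I_hi=50, C_lo=0.00, C_hi=133.65.
(50−0)/(133.65−0.00) × (126.13−0.00) + 0 = 50/133.65 × 126.13 + 0 ≈ 47.19 → 47.
NO₂ 376.2: bracket 167.4–413.6 → index 51–100; slope 49/246.2, offset 208.8.
AQI = 51 + 49/246.2·208.8 ≈ 92.56 ⇒ 93.
CO: row 20.26–28.57 (AQI 101–150). (150−101)·(23.94−20.26)/(28.57−20.26) + 101 = 49·3.68/8.31 + 101 ≈ 122.70 → 123.
PM2.5: 191.22 lies in 154.65–253.14, so I_lo=101, I_hi=150, C_lo=154.65, C_hi=253.14.
(150−101)/(253.14−154.65) × (191.22−154.65) + 101 = 49/98.49 × 36.57 + 101 ≈ 119.19 → 119.
O₃: row 0.16560–0.18403 (AQI 201–300). (300−201)·(0.17748−0.16560)/(0.18403−0.16560) + 201 = 99·0.01188/0.01843 + 201 ≈ 264.82 → 265.
Sub-indices: PM10→47, NO₂→93, CO→123, PM2.5→119, O₃→265. Overall AQI = max = 265; dominant pollutant is O₃.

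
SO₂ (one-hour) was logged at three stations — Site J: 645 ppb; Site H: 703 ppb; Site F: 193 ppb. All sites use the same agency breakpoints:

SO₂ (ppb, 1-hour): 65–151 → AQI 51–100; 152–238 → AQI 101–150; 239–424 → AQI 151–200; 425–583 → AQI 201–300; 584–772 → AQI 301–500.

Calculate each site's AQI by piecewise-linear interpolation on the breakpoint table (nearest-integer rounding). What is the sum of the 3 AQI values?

917

Site J 645: bracket 584–772 → index 301–500; slope 199/188, offset 61.
AQI = 301 + 199/188·61 ≈ 365.57 ⇒ 366.
Site H 703: bracket 584–772 → index 301–500; slope 199/188, offset 119.
AQI = 301 + 199/188·119 ≈ 426.96 ⇒ 427.
Site F: row 152–238 (AQI 101–150). (150−101)·(193−152)/(238−152) + 101 = 49·41/86 + 101 ≈ 124.36 → 124.
AQIs: Site J=366, Site H=427, Site F=124. Sum = 366 + 427 + 124 = 917.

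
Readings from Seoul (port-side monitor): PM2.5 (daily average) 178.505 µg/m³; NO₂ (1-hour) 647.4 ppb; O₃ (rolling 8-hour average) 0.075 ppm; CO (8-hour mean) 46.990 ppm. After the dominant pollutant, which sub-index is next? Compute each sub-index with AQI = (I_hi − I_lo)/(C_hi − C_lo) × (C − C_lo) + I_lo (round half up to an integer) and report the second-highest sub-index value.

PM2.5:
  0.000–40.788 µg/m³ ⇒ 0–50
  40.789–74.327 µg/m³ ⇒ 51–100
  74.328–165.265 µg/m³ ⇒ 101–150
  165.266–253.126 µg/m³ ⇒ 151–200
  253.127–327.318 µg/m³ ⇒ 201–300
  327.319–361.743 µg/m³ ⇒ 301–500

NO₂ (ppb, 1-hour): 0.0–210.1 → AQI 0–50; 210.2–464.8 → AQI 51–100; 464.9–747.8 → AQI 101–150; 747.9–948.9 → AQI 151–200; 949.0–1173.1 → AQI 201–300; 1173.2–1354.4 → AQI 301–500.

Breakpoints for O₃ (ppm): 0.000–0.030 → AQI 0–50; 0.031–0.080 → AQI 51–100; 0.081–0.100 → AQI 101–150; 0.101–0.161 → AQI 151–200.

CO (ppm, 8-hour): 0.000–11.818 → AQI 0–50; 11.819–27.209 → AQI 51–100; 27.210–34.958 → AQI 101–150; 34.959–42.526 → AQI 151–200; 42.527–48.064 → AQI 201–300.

PM2.5: row 165.266–253.126 (AQI 151–200). (200−151)·(178.505−165.266)/(253.126−165.266) + 151 = 49·13.239/87.860 + 151 ≈ 158.38 → 158.
NO₂ 647.4: bracket 464.9–747.8 → index 101–150; slope 49/282.9, offset 182.5.
AQI = 101 + 49/282.9·182.5 ≈ 132.61 ⇒ 133.
O₃: 0.075 ∈ [0.031, 0.080] ↔ index [51, 100].
51 + (0.075−0.031)·(100−51)/(0.080−0.031) = 51 + 0.044·49/0.049 ≈ 95.00, so AQI = 95.
CO: 46.990 lies in 42.527–48.064, so I_lo=201, I_hi=300, C_lo=42.527, C_hi=48.064.
(300−201)/(48.064−42.527) × (46.990−42.527) + 201 = 99/5.537 × 4.463 + 201 ≈ 280.80 → 281.
Sub-indices: PM2.5→158, NO₂→133, O₃→95, CO→281. Ranked high→low: 281, 158, 133, 95. Second-highest sub-index = 158.

158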